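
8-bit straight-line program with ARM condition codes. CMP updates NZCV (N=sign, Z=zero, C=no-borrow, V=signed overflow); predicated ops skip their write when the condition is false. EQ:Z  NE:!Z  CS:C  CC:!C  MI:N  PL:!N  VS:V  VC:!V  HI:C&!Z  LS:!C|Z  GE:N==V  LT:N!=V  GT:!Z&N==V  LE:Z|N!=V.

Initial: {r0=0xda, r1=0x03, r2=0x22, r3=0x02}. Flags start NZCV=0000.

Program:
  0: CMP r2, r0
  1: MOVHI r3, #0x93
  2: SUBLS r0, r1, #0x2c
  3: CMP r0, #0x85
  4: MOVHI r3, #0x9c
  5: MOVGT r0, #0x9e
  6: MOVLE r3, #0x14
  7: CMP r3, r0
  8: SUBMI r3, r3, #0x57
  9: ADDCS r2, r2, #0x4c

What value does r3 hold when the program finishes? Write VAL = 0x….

VAL = 0x45

[0] flags=0000 → (cmp)
[1] flags=0000 HI?F → skip
[2] flags=0000 LS?T → r0=0xd7
[3] flags=0010 → (cmp)
[4] flags=0010 HI?T → r3=0x9c
[5] flags=0010 GT?T → r0=0x9e
[6] flags=0010 LE?F → skip
[7] flags=1000 → (cmp)
[8] flags=1000 MI?T → r3=0x45
[9] flags=1000 CS?F → skip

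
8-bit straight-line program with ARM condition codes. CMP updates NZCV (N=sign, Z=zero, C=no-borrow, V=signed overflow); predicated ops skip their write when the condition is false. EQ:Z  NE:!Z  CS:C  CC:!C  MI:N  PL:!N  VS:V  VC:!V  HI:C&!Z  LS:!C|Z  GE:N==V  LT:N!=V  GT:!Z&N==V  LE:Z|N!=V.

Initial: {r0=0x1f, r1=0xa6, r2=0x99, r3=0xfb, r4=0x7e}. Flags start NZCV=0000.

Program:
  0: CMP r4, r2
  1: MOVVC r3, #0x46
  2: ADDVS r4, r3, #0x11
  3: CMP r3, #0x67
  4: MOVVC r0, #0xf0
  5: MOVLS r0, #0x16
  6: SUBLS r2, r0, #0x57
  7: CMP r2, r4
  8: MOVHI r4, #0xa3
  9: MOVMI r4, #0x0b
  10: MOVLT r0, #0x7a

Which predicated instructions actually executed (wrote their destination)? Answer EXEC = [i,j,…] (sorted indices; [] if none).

0: ✓ CMP  NZCV=1001
1: · MOVVC
2: ✓ ADDVS  r4←0x0c
3: ✓ CMP  NZCV=1010
4: ✓ MOVVC  r0←0xf0
5: · MOVLS
6: · SUBLS
7: ✓ CMP  NZCV=1010
8: ✓ MOVHI  r4←0xa3
9: ✓ MOVMI  r4←0x0b
10: ✓ MOVLT  r0←0x7a

EXEC = [2,4,8,9,10]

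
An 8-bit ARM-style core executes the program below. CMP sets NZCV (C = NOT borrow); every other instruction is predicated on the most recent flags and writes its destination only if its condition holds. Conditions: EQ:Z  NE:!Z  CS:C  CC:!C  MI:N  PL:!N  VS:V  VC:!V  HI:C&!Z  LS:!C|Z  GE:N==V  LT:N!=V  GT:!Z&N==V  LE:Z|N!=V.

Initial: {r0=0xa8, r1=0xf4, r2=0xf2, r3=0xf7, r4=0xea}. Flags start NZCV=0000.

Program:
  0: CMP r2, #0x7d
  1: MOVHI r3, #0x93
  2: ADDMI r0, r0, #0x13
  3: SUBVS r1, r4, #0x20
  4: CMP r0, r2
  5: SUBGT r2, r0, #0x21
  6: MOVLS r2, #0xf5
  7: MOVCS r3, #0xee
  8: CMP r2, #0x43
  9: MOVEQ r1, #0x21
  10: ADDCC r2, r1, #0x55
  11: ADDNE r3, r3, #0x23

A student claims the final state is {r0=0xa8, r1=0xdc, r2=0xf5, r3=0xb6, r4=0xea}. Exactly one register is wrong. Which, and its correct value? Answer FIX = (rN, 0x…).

[0] flags=0011 → (cmp)
[1] flags=0011 HI?T → r3=0x93
[2] flags=0011 MI?F → skip
[3] flags=0011 VS?T → r1=0xca
[4] flags=1000 → (cmp)
[5] flags=1000 GT?F → skip
[6] flags=1000 LS?T → r2=0xf5
[7] flags=1000 CS?F → skip
[8] flags=1010 → (cmp)
[9] flags=1010 EQ?F → skip
[10] flags=1010 CC?F → skip
[11] flags=1010 NE?T → r3=0xb6

FIX = (r1, 0xca)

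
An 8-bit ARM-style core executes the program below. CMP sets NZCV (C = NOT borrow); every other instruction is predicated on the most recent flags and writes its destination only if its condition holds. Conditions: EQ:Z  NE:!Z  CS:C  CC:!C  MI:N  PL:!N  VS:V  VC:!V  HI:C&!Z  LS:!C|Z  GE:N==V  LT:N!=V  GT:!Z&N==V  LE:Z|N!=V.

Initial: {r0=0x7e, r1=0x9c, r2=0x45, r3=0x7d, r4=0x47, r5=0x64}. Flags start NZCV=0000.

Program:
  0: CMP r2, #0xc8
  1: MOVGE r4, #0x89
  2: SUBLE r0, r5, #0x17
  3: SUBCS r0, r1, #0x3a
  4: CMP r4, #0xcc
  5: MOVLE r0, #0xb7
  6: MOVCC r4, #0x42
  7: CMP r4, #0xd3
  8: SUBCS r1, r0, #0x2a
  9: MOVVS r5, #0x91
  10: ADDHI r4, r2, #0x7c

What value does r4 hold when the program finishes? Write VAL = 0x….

0: ✓ CMP  NZCV=0000
1: ✓ MOVGE  r4←0x89
2: · SUBLE
3: · SUBCS
4: ✓ CMP  NZCV=1000
5: ✓ MOVLE  r0←0xb7
6: ✓ MOVCC  r4←0x42
7: ✓ CMP  NZCV=0000
8: · SUBCS
9: · MOVVS
10: · ADDHI

VAL = 0x42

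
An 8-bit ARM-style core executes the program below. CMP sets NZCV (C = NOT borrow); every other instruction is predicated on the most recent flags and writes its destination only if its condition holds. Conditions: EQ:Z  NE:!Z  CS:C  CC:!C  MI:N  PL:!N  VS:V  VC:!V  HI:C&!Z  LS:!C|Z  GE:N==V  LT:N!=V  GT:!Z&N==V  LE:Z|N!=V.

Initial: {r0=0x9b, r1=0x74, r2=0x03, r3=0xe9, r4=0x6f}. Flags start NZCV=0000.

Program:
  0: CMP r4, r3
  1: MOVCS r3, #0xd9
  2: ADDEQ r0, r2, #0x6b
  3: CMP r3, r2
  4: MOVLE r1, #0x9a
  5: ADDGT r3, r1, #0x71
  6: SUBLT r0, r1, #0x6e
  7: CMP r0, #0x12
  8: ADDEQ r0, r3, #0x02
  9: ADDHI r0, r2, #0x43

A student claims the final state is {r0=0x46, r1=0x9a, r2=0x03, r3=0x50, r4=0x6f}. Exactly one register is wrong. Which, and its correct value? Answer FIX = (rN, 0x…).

FIX = (r3, 0xe9)

[0] flags=1001 → (cmp)
[1] flags=1001 CS?F → skip
[2] flags=1001 EQ?F → skip
[3] flags=1010 → (cmp)
[4] flags=1010 LE?T → r1=0x9a
[5] flags=1010 GT?F → skip
[6] flags=1010 LT?T → r0=0x2c
[7] flags=0010 → (cmp)
[8] flags=0010 EQ?F → skip
[9] flags=0010 HI?T → r0=0x46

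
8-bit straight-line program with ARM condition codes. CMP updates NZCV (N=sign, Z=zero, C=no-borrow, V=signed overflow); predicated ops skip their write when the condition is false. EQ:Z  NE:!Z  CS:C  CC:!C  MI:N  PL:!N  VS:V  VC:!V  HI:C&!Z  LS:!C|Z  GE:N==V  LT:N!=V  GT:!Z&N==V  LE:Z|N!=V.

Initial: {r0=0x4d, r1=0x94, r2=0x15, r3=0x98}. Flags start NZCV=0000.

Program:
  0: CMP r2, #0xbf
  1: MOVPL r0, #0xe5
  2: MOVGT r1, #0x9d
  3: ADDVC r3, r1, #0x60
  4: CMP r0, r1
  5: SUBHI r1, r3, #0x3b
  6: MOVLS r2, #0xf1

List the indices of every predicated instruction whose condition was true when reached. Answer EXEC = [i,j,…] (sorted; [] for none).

0: ✓ CMP  NZCV=0000
1: ✓ MOVPL  r0←0xe5
2: ✓ MOVGT  r1←0x9d
3: ✓ ADDVC  r3←0xfd
4: ✓ CMP  NZCV=0010
5: ✓ SUBHI  r1←0xc2
6: · MOVLS

EXEC = [1,2,3,5]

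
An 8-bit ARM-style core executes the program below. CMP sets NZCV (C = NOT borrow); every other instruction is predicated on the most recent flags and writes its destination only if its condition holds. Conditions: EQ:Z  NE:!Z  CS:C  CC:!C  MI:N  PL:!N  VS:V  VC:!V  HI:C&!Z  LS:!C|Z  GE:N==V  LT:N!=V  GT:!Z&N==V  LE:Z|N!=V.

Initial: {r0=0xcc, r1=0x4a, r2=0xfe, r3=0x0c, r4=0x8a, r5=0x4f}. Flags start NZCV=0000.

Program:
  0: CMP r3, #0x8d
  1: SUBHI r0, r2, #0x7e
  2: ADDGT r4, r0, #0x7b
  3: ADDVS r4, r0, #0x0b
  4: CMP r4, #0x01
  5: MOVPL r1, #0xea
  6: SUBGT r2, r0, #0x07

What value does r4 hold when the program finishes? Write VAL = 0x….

[0] flags=0000 → (cmp)
[1] flags=0000 HI?F → skip
[2] flags=0000 GT?T → r4=0x47
[3] flags=0000 VS?F → skip
[4] flags=0010 → (cmp)
[5] flags=0010 PL?T → r1=0xea
[6] flags=0010 GT?T → r2=0xc5

VAL = 0x47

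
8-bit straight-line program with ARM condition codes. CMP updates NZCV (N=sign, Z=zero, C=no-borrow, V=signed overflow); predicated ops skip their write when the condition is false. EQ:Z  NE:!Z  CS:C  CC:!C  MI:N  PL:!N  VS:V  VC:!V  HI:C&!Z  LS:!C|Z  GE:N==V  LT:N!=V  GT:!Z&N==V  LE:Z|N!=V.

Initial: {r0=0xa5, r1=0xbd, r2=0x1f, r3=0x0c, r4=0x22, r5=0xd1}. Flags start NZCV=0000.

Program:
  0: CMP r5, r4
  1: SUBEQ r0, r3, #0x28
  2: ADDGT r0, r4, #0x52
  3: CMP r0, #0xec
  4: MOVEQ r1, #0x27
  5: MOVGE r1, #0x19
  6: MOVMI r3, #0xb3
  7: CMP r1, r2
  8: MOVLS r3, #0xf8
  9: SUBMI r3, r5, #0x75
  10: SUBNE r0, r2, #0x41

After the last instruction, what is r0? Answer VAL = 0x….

VAL = 0xde

0: ✓ CMP  NZCV=1010
1: · SUBEQ
2: · ADDGT
3: ✓ CMP  NZCV=1000
4: · MOVEQ
5: · MOVGE
6: ✓ MOVMI  r3←0xb3
7: ✓ CMP  NZCV=1010
8: · MOVLS
9: ✓ SUBMI  r3←0x5c
10: ✓ SUBNE  r0←0xde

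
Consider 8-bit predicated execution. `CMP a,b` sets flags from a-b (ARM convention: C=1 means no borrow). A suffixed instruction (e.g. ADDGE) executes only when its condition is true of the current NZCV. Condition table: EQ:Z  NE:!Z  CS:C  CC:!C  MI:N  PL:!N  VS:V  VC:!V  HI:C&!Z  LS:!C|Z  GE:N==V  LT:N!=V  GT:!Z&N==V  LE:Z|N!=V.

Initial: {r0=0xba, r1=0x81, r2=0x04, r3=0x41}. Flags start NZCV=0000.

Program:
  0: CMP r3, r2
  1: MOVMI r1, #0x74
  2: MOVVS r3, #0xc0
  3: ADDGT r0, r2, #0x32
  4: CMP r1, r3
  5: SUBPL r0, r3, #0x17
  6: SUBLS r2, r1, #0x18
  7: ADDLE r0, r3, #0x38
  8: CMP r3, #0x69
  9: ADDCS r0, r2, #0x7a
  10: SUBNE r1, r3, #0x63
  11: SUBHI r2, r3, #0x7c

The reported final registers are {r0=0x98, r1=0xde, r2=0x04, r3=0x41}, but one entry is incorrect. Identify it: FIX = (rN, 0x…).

FIX = (r0, 0x79)

[0] flags=0010 → (cmp)
[1] flags=0010 MI?F → skip
[2] flags=0010 VS?F → skip
[3] flags=0010 GT?T → r0=0x36
[4] flags=0011 → (cmp)
[5] flags=0011 PL?T → r0=0x2a
[6] flags=0011 LS?F → skip
[7] flags=0011 LE?T → r0=0x79
[8] flags=1000 → (cmp)
[9] flags=1000 CS?F → skip
[10] flags=1000 NE?T → r1=0xde
[11] flags=1000 HI?F → skip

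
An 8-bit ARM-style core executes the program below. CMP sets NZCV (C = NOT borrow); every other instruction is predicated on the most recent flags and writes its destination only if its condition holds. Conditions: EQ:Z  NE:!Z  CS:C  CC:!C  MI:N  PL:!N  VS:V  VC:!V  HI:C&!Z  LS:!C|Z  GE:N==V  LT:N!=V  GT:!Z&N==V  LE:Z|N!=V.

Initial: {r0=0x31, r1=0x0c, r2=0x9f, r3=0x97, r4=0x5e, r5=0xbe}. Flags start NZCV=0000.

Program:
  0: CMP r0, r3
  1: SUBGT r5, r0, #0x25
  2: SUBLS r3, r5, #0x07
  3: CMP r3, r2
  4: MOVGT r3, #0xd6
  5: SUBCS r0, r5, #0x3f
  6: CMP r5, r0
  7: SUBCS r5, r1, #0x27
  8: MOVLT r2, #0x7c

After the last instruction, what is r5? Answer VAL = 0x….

[0] flags=1001 → (cmp)
[1] flags=1001 GT?T → r5=0x0c
[2] flags=1001 LS?T → r3=0x05
[3] flags=0000 → (cmp)
[4] flags=0000 GT?T → r3=0xd6
[5] flags=0000 CS?F → skip
[6] flags=1000 → (cmp)
[7] flags=1000 CS?F → skip
[8] flags=1000 LT?T → r2=0x7c

VAL = 0x0c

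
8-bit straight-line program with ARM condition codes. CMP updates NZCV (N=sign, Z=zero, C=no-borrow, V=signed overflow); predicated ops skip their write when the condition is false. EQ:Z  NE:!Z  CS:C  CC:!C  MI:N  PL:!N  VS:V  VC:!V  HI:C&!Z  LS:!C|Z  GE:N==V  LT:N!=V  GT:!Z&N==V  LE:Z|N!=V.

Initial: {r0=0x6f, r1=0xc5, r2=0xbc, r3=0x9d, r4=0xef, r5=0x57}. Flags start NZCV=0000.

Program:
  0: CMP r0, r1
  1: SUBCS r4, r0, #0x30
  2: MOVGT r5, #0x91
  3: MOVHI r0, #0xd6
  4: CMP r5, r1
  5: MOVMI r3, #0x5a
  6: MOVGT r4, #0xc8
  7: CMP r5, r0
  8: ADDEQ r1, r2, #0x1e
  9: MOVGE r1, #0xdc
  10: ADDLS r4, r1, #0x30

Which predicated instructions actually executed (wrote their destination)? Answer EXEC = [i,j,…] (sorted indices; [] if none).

EXEC = [2,5]

0: ✓ CMP  NZCV=1001
1: · SUBCS
2: ✓ MOVGT  r5←0x91
3: · MOVHI
4: ✓ CMP  NZCV=1000
5: ✓ MOVMI  r3←0x5a
6: · MOVGT
7: ✓ CMP  NZCV=0011
8: · ADDEQ
9: · MOVGE
10: · ADDLS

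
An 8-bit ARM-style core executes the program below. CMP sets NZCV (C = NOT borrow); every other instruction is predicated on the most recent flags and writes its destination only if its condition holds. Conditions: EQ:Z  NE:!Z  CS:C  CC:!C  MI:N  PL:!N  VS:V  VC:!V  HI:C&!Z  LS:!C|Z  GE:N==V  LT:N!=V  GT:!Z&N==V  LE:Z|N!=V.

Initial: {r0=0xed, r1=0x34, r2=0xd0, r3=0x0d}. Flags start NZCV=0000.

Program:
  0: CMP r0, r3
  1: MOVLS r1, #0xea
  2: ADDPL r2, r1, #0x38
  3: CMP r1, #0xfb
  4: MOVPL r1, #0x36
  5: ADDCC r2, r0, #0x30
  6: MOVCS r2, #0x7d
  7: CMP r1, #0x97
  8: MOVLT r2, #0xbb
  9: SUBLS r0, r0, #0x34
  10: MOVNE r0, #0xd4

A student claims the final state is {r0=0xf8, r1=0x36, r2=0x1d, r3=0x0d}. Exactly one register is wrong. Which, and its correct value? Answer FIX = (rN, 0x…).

[0] flags=1010 → (cmp)
[1] flags=1010 LS?F → skip
[2] flags=1010 PL?F → skip
[3] flags=0000 → (cmp)
[4] flags=0000 PL?T → r1=0x36
[5] flags=0000 CC?T → r2=0x1d
[6] flags=0000 CS?F → skip
[7] flags=1001 → (cmp)
[8] flags=1001 LT?F → skip
[9] flags=1001 LS?T → r0=0xb9
[10] flags=1001 NE?T → r0=0xd4

FIX = (r0, 0xd4)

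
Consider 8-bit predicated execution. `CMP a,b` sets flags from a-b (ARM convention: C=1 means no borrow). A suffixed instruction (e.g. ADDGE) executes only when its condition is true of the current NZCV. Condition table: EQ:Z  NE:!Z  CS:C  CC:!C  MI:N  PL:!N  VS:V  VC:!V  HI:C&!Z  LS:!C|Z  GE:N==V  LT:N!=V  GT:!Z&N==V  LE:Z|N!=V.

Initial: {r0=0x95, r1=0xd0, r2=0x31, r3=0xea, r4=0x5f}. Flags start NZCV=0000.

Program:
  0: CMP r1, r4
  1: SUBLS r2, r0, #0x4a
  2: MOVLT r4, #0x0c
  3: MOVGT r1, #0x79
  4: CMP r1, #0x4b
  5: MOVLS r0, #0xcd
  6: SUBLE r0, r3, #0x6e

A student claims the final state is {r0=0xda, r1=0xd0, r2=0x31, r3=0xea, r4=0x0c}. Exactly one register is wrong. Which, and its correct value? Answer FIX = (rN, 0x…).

FIX = (r0, 0x7c)

0: ✓ CMP  NZCV=0011
1: · SUBLS
2: ✓ MOVLT  r4←0x0c
3: · MOVGT
4: ✓ CMP  NZCV=1010
5: · MOVLS
6: ✓ SUBLE  r0←0x7c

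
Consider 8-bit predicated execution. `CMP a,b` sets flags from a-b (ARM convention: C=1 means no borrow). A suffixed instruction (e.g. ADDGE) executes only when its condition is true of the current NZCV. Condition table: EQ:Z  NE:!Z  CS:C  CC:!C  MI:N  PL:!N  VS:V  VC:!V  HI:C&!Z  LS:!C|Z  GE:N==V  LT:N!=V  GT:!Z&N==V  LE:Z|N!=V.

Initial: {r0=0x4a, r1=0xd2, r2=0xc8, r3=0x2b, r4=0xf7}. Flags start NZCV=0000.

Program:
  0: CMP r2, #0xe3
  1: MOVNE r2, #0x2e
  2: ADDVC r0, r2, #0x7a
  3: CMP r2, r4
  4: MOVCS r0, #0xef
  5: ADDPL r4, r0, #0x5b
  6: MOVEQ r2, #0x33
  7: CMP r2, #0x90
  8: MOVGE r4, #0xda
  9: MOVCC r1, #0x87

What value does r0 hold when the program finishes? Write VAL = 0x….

VAL = 0xa8

0: ✓ CMP  NZCV=1000
1: ✓ MOVNE  r2←0x2e
2: ✓ ADDVC  r0←0xa8
3: ✓ CMP  NZCV=0000
4: · MOVCS
5: ✓ ADDPL  r4←0x03
6: · MOVEQ
7: ✓ CMP  NZCV=1001
8: ✓ MOVGE  r4←0xda
9: ✓ MOVCC  r1←0x87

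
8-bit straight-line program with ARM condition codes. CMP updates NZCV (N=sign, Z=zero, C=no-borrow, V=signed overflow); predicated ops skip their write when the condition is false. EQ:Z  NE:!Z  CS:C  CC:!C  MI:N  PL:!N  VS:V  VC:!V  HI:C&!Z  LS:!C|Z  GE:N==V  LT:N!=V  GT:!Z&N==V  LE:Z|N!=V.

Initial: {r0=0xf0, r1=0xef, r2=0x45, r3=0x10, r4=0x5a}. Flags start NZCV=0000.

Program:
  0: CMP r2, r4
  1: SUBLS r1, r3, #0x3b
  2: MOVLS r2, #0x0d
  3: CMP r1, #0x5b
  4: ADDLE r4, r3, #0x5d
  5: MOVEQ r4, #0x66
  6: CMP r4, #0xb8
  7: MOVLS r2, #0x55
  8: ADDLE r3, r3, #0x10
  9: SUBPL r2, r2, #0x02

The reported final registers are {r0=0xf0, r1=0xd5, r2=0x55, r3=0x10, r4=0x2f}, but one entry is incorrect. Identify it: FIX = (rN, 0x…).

[0] flags=1000 → (cmp)
[1] flags=1000 LS?T → r1=0xd5
[2] flags=1000 LS?T → r2=0x0d
[3] flags=0011 → (cmp)
[4] flags=0011 LE?T → r4=0x6d
[5] flags=0011 EQ?F → skip
[6] flags=1001 → (cmp)
[7] flags=1001 LS?T → r2=0x55
[8] flags=1001 LE?F → skip
[9] flags=1001 PL?F → skip

FIX = (r4, 0x6d)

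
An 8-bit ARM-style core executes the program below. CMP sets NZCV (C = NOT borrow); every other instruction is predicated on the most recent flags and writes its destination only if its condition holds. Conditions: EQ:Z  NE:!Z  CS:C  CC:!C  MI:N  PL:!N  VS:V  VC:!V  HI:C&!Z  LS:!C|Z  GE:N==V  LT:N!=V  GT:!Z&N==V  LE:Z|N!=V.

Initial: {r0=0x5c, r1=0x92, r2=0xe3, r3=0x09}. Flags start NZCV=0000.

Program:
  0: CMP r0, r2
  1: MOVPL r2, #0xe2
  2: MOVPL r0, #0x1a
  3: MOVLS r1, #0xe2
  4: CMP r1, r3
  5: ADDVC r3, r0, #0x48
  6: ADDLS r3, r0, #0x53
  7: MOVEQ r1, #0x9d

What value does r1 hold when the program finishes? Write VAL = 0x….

VAL = 0xe2

0: ✓ CMP  NZCV=0000
1: ✓ MOVPL  r2←0xe2
2: ✓ MOVPL  r0←0x1a
3: ✓ MOVLS  r1←0xe2
4: ✓ CMP  NZCV=1010
5: ✓ ADDVC  r3←0x62
6: · ADDLS
7: · MOVEQ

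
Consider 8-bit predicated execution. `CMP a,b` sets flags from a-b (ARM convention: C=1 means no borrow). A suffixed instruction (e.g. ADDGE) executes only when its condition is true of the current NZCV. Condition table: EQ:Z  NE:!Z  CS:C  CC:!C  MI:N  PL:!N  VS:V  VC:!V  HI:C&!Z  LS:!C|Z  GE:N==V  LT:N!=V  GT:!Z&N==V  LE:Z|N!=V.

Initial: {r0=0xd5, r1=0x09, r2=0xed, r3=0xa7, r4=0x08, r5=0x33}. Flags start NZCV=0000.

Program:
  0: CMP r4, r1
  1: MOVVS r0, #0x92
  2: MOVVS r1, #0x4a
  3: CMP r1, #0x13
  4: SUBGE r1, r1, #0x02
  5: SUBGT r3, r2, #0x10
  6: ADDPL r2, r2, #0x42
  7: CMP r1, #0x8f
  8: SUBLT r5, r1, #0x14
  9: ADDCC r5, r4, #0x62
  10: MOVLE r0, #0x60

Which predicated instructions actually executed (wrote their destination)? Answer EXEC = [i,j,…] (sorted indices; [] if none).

EXEC = [9]

0: ✓ CMP  NZCV=1000
1: · MOVVS
2: · MOVVS
3: ✓ CMP  NZCV=1000
4: · SUBGE
5: · SUBGT
6: · ADDPL
7: ✓ CMP  NZCV=0000
8: · SUBLT
9: ✓ ADDCC  r5←0x6a
10: · MOVLE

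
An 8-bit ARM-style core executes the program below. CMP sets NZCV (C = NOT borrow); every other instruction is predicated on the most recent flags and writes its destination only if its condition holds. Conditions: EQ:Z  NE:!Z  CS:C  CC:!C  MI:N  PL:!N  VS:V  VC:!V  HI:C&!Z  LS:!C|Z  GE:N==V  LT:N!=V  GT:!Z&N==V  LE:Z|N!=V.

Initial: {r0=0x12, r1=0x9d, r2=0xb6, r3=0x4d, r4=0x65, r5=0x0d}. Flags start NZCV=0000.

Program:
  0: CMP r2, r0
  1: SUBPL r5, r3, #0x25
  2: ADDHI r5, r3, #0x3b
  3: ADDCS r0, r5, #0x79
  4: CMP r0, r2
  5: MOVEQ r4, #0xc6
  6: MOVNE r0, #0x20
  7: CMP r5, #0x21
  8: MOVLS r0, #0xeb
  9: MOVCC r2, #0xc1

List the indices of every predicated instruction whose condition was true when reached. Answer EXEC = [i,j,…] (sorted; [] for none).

[0] flags=1010 → (cmp)
[1] flags=1010 PL?F → skip
[2] flags=1010 HI?T → r5=0x88
[3] flags=1010 CS?T → r0=0x01
[4] flags=0000 → (cmp)
[5] flags=0000 EQ?F → skip
[6] flags=0000 NE?T → r0=0x20
[7] flags=0011 → (cmp)
[8] flags=0011 LS?F → skip
[9] flags=0011 CC?F → skip

EXEC = [2,3,6]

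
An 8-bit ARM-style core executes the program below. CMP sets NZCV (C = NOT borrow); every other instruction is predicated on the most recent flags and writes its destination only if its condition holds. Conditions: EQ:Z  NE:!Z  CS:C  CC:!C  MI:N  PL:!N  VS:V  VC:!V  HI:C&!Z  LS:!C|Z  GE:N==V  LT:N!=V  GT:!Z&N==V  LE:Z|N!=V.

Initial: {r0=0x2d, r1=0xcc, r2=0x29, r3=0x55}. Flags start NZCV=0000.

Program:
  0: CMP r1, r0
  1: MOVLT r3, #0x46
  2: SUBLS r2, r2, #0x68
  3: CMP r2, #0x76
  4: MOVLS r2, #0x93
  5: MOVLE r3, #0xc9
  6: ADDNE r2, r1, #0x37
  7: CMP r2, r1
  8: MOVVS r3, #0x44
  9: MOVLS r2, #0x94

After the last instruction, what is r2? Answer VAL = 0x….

0: ✓ CMP  NZCV=1010
1: ✓ MOVLT  r3←0x46
2: · SUBLS
3: ✓ CMP  NZCV=1000
4: ✓ MOVLS  r2←0x93
5: ✓ MOVLE  r3←0xc9
6: ✓ ADDNE  r2←0x03
7: ✓ CMP  NZCV=0000
8: · MOVVS
9: ✓ MOVLS  r2←0x94

VAL = 0x94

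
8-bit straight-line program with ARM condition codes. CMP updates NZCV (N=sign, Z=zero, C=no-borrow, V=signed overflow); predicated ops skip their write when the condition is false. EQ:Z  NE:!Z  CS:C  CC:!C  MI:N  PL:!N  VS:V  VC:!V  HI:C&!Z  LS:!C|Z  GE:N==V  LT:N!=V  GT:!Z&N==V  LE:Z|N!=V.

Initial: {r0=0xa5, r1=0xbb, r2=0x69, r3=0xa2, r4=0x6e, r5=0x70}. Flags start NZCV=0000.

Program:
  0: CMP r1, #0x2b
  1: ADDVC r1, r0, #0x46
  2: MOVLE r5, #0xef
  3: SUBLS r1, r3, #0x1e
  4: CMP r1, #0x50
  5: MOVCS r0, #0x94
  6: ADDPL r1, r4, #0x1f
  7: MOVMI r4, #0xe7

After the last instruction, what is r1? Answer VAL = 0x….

VAL = 0xeb

[0] flags=1010 → (cmp)
[1] flags=1010 VC?T → r1=0xeb
[2] flags=1010 LE?T → r5=0xef
[3] flags=1010 LS?F → skip
[4] flags=1010 → (cmp)
[5] flags=1010 CS?T → r0=0x94
[6] flags=1010 PL?F → skip
[7] flags=1010 MI?T → r4=0xe7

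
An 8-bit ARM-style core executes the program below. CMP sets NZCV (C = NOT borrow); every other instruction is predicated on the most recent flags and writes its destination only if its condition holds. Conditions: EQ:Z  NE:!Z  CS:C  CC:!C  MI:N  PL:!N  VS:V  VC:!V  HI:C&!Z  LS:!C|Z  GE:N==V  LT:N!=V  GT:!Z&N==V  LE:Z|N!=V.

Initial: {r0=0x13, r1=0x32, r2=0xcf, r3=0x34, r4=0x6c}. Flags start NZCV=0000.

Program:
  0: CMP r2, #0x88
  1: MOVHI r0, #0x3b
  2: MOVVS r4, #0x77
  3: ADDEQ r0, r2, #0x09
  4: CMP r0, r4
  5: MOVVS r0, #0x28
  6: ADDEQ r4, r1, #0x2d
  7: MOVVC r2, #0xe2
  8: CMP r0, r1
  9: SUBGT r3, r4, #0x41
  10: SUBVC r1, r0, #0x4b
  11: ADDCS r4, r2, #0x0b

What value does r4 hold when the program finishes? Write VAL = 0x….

VAL = 0xed

0: ✓ CMP  NZCV=0010
1: ✓ MOVHI  r0←0x3b
2: · MOVVS
3: · ADDEQ
4: ✓ CMP  NZCV=1000
5: · MOVVS
6: · ADDEQ
7: ✓ MOVVC  r2←0xe2
8: ✓ CMP  NZCV=0010
9: ✓ SUBGT  r3←0x2b
10: ✓ SUBVC  r1←0xf0
11: ✓ ADDCS  r4←0xed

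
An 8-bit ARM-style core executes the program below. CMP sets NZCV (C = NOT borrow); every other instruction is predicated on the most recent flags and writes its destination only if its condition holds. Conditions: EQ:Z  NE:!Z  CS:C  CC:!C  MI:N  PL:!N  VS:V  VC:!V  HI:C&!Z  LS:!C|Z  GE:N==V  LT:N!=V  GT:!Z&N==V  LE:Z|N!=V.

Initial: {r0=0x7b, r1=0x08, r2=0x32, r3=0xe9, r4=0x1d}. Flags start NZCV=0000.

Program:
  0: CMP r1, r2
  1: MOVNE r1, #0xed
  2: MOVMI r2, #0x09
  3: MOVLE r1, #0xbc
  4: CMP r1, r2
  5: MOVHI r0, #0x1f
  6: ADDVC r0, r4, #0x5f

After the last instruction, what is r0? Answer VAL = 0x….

0: ✓ CMP  NZCV=1000
1: ✓ MOVNE  r1←0xed
2: ✓ MOVMI  r2←0x09
3: ✓ MOVLE  r1←0xbc
4: ✓ CMP  NZCV=1010
5: ✓ MOVHI  r0←0x1f
6: ✓ ADDVC  r0←0x7c

VAL = 0x7c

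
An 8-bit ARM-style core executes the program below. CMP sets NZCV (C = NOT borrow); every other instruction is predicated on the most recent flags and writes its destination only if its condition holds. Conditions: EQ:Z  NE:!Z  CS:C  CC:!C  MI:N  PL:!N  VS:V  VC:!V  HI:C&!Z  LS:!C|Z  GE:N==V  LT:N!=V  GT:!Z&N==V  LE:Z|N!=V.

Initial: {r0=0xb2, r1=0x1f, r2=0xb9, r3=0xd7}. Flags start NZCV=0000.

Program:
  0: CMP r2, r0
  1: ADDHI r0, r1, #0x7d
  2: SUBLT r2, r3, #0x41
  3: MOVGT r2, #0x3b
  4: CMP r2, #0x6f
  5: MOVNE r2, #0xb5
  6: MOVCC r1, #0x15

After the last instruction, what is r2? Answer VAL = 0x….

0: ✓ CMP  NZCV=0010
1: ✓ ADDHI  r0←0x9c
2: · SUBLT
3: ✓ MOVGT  r2←0x3b
4: ✓ CMP  NZCV=1000
5: ✓ MOVNE  r2←0xb5
6: ✓ MOVCC  r1←0x15

VAL = 0xb5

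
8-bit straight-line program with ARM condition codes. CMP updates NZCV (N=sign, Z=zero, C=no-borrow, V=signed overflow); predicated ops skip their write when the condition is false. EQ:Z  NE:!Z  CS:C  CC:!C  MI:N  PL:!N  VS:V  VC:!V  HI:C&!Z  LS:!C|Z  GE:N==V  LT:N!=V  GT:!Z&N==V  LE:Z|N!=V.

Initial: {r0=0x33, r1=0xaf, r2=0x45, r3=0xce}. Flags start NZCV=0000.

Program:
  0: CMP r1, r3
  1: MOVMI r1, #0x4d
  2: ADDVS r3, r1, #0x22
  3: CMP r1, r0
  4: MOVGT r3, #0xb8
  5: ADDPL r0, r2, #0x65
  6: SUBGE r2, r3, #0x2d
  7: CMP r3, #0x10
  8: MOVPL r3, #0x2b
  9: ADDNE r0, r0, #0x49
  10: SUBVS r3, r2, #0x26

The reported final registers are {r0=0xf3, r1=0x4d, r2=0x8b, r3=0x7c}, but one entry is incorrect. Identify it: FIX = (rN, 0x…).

[0] flags=1000 → (cmp)
[1] flags=1000 MI?T → r1=0x4d
[2] flags=1000 VS?F → skip
[3] flags=0010 → (cmp)
[4] flags=0010 GT?T → r3=0xb8
[5] flags=0010 PL?T → r0=0xaa
[6] flags=0010 GE?T → r2=0x8b
[7] flags=1010 → (cmp)
[8] flags=1010 PL?F → skip
[9] flags=1010 NE?T → r0=0xf3
[10] flags=1010 VS?F → skip

FIX = (r3, 0xb8)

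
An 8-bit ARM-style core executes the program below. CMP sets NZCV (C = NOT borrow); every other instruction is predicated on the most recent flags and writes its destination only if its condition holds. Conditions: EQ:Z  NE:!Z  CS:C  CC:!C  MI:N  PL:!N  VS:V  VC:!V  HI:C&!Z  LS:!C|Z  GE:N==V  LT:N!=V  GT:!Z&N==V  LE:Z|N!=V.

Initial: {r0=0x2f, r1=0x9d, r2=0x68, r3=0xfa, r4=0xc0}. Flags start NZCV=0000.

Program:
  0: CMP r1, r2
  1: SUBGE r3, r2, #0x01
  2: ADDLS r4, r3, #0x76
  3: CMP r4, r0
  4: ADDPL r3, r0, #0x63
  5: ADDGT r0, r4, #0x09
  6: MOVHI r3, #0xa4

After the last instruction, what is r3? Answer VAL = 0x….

VAL = 0xa4

0: ✓ CMP  NZCV=0011
1: · SUBGE
2: · ADDLS
3: ✓ CMP  NZCV=1010
4: · ADDPL
5: · ADDGT
6: ✓ MOVHI  r3←0xa4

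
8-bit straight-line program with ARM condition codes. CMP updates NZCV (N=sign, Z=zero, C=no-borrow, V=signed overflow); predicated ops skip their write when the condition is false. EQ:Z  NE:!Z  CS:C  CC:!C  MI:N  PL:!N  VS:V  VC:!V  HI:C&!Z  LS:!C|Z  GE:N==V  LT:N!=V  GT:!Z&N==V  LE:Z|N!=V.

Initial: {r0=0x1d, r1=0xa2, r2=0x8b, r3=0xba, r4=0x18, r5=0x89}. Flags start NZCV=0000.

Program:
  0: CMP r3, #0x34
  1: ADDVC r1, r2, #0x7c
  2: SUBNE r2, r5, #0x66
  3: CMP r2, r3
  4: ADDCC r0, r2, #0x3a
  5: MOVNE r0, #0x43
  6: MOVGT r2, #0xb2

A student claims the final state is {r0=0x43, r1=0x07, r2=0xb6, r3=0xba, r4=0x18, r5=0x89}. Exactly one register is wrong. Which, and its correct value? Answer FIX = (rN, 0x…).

FIX = (r2, 0xb2)

[0] flags=1010 → (cmp)
[1] flags=1010 VC?T → r1=0x07
[2] flags=1010 NE?T → r2=0x23
[3] flags=0000 → (cmp)
[4] flags=0000 CC?T → r0=0x5d
[5] flags=0000 NE?T → r0=0x43
[6] flags=0000 GT?T → r2=0xb2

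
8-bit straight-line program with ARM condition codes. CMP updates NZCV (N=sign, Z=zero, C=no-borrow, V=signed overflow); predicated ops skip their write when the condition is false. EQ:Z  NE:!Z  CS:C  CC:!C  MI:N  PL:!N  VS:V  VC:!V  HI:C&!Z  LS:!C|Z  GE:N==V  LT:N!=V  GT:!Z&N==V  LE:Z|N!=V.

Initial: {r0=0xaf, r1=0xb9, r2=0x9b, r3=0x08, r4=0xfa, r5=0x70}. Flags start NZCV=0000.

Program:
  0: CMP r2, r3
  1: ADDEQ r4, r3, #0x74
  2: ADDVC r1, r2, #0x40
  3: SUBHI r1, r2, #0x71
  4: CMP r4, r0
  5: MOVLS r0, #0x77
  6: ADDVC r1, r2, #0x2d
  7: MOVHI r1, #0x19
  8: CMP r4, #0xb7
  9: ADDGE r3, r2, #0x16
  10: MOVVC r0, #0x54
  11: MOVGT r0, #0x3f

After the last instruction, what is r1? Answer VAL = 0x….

VAL = 0x19

0: ✓ CMP  NZCV=1010
1: · ADDEQ
2: ✓ ADDVC  r1←0xdb
3: ✓ SUBHI  r1←0x2a
4: ✓ CMP  NZCV=0010
5: · MOVLS
6: ✓ ADDVC  r1←0xc8
7: ✓ MOVHI  r1←0x19
8: ✓ CMP  NZCV=0010
9: ✓ ADDGE  r3←0xb1
10: ✓ MOVVC  r0←0x54
11: ✓ MOVGT  r0←0x3f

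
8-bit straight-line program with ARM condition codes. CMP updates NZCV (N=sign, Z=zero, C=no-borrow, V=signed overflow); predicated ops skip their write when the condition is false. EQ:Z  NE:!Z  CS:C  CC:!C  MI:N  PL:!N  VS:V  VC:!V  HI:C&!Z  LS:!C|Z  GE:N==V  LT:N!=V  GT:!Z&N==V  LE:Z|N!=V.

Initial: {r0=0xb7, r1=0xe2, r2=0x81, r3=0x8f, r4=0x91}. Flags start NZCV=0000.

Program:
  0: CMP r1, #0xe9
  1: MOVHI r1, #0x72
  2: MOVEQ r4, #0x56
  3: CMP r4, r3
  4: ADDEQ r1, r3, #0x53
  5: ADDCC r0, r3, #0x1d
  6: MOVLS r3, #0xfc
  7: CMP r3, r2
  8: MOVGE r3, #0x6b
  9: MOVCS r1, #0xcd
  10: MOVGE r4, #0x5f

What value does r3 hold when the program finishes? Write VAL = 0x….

[0] flags=1000 → (cmp)
[1] flags=1000 HI?F → skip
[2] flags=1000 EQ?F → skip
[3] flags=0010 → (cmp)
[4] flags=0010 EQ?F → skip
[5] flags=0010 CC?F → skip
[6] flags=0010 LS?F → skip
[7] flags=0010 → (cmp)
[8] flags=0010 GE?T → r3=0x6b
[9] flags=0010 CS?T → r1=0xcd
[10] flags=0010 GE?T → r4=0x5f

VAL = 0x6b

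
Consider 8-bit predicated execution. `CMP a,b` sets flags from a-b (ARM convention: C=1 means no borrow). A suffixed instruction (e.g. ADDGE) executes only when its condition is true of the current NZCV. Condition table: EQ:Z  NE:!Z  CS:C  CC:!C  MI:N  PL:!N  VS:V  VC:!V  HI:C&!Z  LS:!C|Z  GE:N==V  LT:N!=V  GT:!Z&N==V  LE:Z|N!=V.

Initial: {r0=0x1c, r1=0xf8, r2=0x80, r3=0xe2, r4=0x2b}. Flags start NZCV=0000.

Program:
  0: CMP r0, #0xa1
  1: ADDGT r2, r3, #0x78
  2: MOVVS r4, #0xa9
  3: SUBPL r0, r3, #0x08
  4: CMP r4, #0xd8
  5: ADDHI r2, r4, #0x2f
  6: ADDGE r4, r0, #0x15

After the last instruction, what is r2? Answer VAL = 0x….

VAL = 0x5a

[0] flags=0000 → (cmp)
[1] flags=0000 GT?T → r2=0x5a
[2] flags=0000 VS?F → skip
[3] flags=0000 PL?T → r0=0xda
[4] flags=0000 → (cmp)
[5] flags=0000 HI?F → skip
[6] flags=0000 GE?T → r4=0xef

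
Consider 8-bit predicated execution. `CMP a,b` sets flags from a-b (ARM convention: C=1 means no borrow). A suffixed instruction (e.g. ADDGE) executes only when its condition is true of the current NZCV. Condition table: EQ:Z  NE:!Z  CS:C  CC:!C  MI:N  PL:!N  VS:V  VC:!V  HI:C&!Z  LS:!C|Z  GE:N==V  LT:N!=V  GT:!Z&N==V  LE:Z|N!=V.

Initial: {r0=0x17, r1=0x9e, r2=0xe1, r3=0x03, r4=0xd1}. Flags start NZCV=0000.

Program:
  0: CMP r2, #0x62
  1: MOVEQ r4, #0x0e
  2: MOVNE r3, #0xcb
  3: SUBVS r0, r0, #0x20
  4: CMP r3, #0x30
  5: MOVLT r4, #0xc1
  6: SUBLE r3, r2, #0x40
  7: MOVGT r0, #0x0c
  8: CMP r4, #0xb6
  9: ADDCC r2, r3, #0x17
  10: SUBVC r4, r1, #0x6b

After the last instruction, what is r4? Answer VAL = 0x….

VAL = 0x33

[0] flags=0011 → (cmp)
[1] flags=0011 EQ?F → skip
[2] flags=0011 NE?T → r3=0xcb
[3] flags=0011 VS?T → r0=0xf7
[4] flags=1010 → (cmp)
[5] flags=1010 LT?T → r4=0xc1
[6] flags=1010 LE?T → r3=0xa1
[7] flags=1010 GT?F → skip
[8] flags=0010 → (cmp)
[9] flags=0010 CC?F → skip
[10] flags=0010 VC?T → r4=0x33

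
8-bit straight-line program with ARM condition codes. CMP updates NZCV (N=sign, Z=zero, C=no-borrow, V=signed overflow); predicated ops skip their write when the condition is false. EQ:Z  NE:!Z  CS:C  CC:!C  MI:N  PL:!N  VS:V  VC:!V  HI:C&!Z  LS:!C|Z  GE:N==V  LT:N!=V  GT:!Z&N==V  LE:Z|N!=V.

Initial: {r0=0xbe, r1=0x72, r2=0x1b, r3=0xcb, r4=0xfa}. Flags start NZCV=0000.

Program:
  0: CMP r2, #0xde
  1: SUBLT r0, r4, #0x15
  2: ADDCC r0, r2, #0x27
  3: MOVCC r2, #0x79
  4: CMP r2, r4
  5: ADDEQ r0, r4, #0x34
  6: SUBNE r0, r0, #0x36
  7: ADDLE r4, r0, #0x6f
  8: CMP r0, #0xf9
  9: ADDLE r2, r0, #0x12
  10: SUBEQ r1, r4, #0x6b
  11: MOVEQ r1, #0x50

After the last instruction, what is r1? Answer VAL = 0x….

VAL = 0x72

[0] flags=0000 → (cmp)
[1] flags=0000 LT?F → skip
[2] flags=0000 CC?T → r0=0x42
[3] flags=0000 CC?T → r2=0x79
[4] flags=0000 → (cmp)
[5] flags=0000 EQ?F → skip
[6] flags=0000 NE?T → r0=0x0c
[7] flags=0000 LE?F → skip
[8] flags=0000 → (cmp)
[9] flags=0000 LE?F → skip
[10] flags=0000 EQ?F → skip
[11] flags=0000 EQ?F → skip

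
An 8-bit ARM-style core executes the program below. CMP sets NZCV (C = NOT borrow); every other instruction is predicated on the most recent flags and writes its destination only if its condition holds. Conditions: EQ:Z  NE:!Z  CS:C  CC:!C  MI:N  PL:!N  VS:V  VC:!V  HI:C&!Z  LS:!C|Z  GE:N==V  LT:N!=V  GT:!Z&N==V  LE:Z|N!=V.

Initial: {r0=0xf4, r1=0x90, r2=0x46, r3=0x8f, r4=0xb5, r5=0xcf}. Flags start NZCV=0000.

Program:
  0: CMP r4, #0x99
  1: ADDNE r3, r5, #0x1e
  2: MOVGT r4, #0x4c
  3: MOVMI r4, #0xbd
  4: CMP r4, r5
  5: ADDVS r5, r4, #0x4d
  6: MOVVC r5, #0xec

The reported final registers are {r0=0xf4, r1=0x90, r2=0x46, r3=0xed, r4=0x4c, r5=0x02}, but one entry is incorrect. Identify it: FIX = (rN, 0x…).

[0] flags=0010 → (cmp)
[1] flags=0010 NE?T → r3=0xed
[2] flags=0010 GT?T → r4=0x4c
[3] flags=0010 MI?F → skip
[4] flags=0000 → (cmp)
[5] flags=0000 VS?F → skip
[6] flags=0000 VC?T → r5=0xec

FIX = (r5, 0xec)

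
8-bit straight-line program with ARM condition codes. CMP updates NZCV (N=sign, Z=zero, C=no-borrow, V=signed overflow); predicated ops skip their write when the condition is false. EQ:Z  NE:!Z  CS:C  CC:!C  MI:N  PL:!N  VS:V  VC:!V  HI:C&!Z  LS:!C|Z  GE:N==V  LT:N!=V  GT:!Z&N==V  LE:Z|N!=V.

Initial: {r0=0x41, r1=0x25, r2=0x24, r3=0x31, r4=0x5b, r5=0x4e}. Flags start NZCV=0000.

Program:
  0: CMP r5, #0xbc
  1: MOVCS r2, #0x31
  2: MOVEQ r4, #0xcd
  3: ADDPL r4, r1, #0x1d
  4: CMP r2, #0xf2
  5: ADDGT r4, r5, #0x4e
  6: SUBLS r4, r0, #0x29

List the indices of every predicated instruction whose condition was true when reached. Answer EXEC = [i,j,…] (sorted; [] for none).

0: ✓ CMP  NZCV=1001
1: · MOVCS
2: · MOVEQ
3: · ADDPL
4: ✓ CMP  NZCV=0000
5: ✓ ADDGT  r4←0x9c
6: ✓ SUBLS  r4←0x18

EXEC = [5,6]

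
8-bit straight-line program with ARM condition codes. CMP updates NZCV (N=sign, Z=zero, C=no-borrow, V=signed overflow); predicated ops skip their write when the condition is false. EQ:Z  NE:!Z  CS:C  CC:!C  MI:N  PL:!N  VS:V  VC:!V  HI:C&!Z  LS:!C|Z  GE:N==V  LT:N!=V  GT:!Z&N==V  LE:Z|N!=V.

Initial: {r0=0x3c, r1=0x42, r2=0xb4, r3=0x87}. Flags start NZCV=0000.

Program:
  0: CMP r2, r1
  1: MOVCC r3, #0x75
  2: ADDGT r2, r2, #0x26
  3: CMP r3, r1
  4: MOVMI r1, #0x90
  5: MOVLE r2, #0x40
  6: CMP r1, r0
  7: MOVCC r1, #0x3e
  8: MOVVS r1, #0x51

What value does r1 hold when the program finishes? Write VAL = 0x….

0: ✓ CMP  NZCV=0011
1: · MOVCC
2: · ADDGT
3: ✓ CMP  NZCV=0011
4: · MOVMI
5: ✓ MOVLE  r2←0x40
6: ✓ CMP  NZCV=0010
7: · MOVCC
8: · MOVVS

VAL = 0x42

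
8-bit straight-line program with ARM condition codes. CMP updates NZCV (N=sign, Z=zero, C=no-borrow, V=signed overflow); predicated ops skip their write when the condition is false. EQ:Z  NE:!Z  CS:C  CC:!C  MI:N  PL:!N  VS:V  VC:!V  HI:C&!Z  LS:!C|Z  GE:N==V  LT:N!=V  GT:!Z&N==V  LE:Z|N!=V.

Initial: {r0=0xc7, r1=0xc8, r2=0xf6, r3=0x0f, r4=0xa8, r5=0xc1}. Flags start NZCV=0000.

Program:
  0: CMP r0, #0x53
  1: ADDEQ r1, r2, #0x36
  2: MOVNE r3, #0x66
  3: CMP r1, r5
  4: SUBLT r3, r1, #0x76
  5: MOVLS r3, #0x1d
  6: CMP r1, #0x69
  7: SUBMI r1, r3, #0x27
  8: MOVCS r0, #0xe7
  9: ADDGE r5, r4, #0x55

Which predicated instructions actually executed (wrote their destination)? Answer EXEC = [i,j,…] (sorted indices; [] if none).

EXEC = [2,8]

0: ✓ CMP  NZCV=0011
1: · ADDEQ
2: ✓ MOVNE  r3←0x66
3: ✓ CMP  NZCV=0010
4: · SUBLT
5: · MOVLS
6: ✓ CMP  NZCV=0011
7: · SUBMI
8: ✓ MOVCS  r0←0xe7
9: · ADDGE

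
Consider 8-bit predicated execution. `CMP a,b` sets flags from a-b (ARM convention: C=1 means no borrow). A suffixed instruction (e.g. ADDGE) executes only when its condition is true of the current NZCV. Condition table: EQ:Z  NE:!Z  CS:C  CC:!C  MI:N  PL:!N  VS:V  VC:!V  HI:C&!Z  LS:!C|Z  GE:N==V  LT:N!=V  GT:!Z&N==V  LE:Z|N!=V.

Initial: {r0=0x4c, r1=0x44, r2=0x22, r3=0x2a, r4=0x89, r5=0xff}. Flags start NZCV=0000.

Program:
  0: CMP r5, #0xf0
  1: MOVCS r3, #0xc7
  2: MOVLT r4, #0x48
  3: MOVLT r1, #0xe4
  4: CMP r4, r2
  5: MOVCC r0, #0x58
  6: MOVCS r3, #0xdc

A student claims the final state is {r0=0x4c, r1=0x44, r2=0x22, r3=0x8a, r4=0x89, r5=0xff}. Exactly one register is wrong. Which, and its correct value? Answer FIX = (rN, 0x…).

FIX = (r3, 0xdc)

[0] flags=0010 → (cmp)
[1] flags=0010 CS?T → r3=0xc7
[2] flags=0010 LT?F → skip
[3] flags=0010 LT?F → skip
[4] flags=0011 → (cmp)
[5] flags=0011 CC?F → skip
[6] flags=0011 CS?T → r3=0xdc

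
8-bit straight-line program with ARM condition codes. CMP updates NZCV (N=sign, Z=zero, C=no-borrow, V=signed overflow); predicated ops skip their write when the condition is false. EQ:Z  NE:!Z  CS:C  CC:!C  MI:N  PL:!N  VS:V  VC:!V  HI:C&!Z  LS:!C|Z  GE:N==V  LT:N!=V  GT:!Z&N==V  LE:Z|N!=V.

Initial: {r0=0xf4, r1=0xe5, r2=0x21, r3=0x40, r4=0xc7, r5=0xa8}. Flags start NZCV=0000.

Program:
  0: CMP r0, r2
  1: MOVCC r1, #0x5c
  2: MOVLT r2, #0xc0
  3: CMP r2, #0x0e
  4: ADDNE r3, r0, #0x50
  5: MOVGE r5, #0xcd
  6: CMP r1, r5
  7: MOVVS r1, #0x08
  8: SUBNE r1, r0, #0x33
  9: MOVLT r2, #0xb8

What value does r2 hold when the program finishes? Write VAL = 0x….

VAL = 0xc0

[0] flags=1010 → (cmp)
[1] flags=1010 CC?F → skip
[2] flags=1010 LT?T → r2=0xc0
[3] flags=1010 → (cmp)
[4] flags=1010 NE?T → r3=0x44
[5] flags=1010 GE?F → skip
[6] flags=0010 → (cmp)
[7] flags=0010 VS?F → skip
[8] flags=0010 NE?T → r1=0xc1
[9] flags=0010 LT?F → skip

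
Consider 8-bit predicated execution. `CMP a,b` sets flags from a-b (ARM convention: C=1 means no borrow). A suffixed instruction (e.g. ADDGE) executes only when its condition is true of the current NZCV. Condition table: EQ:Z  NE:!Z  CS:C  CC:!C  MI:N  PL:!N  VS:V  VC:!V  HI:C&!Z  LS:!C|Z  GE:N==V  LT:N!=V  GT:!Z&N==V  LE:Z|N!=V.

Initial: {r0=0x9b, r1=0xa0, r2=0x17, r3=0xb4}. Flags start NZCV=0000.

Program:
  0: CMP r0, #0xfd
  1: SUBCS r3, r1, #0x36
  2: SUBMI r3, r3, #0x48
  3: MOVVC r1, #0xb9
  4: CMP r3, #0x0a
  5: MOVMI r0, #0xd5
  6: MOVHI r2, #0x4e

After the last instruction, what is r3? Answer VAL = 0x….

VAL = 0x6c

[0] flags=1000 → (cmp)
[1] flags=1000 CS?F → skip
[2] flags=1000 MI?T → r3=0x6c
[3] flags=1000 VC?T → r1=0xb9
[4] flags=0010 → (cmp)
[5] flags=0010 MI?F → skip
[6] flags=0010 HI?T → r2=0x4e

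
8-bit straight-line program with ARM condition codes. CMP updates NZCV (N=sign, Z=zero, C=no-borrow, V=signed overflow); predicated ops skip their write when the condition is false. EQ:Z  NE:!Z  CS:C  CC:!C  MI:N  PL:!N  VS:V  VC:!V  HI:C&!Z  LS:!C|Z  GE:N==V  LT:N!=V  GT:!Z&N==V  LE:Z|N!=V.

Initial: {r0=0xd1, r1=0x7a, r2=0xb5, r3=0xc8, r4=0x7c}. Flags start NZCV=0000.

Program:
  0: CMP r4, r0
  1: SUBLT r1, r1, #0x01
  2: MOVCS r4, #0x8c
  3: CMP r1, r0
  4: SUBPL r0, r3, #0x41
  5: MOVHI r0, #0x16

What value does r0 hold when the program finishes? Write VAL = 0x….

[0] flags=1001 → (cmp)
[1] flags=1001 LT?F → skip
[2] flags=1001 CS?F → skip
[3] flags=1001 → (cmp)
[4] flags=1001 PL?F → skip
[5] flags=1001 HI?F → skip

VAL = 0xd1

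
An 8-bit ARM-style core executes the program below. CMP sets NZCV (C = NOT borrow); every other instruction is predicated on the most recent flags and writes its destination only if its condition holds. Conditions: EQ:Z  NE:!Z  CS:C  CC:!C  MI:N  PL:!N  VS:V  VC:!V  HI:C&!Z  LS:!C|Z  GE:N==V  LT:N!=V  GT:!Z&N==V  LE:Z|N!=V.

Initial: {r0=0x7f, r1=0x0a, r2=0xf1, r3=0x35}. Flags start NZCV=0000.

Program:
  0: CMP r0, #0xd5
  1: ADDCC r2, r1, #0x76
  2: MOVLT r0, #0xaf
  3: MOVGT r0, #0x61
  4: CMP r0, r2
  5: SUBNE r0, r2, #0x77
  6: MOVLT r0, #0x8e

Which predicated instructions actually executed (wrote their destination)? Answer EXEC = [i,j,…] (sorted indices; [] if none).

0: ✓ CMP  NZCV=1001
1: ✓ ADDCC  r2←0x80
2: · MOVLT
3: ✓ MOVGT  r0←0x61
4: ✓ CMP  NZCV=1001
5: ✓ SUBNE  r0←0x09
6: · MOVLT

EXEC = [1,3,5]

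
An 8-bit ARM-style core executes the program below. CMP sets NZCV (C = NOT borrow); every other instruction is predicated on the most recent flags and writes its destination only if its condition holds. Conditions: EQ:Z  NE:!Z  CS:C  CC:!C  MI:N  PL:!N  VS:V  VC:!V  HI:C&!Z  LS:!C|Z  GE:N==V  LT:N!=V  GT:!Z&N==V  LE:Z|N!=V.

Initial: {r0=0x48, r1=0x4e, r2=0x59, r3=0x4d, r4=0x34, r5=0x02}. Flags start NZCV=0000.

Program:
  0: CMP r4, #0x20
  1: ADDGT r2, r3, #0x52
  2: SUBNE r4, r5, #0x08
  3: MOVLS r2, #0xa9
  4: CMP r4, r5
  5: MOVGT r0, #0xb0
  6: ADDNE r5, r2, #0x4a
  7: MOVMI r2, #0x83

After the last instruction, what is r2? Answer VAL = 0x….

VAL = 0x83

[0] flags=0010 → (cmp)
[1] flags=0010 GT?T → r2=0x9f
[2] flags=0010 NE?T → r4=0xfa
[3] flags=0010 LS?F → skip
[4] flags=1010 → (cmp)
[5] flags=1010 GT?F → skip
[6] flags=1010 NE?T → r5=0xe9
[7] flags=1010 MI?T → r2=0x83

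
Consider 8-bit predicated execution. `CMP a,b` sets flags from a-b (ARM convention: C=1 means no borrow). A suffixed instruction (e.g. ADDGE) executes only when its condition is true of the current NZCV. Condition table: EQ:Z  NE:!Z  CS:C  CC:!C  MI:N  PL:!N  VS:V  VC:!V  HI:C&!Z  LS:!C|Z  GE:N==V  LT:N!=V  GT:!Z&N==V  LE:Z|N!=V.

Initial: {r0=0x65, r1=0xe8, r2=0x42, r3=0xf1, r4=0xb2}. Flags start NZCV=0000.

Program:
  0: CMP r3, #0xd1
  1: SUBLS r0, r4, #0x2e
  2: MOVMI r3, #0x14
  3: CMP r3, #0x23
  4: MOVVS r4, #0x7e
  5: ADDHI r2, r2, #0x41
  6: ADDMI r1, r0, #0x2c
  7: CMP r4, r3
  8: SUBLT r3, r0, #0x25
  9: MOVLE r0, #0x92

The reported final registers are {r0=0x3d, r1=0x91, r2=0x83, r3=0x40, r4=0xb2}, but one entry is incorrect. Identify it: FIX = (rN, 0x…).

FIX = (r0, 0x92)

0: ✓ CMP  NZCV=0010
1: · SUBLS
2: · MOVMI
3: ✓ CMP  NZCV=1010
4: · MOVVS
5: ✓ ADDHI  r2←0x83
6: ✓ ADDMI  r1←0x91
7: ✓ CMP  NZCV=1000
8: ✓ SUBLT  r3←0x40
9: ✓ MOVLE  r0←0x92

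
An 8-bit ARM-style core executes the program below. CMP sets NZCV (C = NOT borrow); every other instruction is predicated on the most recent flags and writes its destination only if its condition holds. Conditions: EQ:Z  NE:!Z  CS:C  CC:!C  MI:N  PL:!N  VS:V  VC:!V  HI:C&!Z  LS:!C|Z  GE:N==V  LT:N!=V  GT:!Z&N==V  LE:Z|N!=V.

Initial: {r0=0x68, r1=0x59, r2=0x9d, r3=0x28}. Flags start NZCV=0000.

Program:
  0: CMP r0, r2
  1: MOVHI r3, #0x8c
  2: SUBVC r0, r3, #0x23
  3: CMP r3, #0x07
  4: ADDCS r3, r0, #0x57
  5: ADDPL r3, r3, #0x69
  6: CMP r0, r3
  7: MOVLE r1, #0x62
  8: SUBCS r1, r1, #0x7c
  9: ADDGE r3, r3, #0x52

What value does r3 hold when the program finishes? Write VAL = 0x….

0: ✓ CMP  NZCV=1001
1: · MOVHI
2: · SUBVC
3: ✓ CMP  NZCV=0010
4: ✓ ADDCS  r3←0xbf
5: ✓ ADDPL  r3←0x28
6: ✓ CMP  NZCV=0010
7: · MOVLE
8: ✓ SUBCS  r1←0xdd
9: ✓ ADDGE  r3←0x7a

VAL = 0x7a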